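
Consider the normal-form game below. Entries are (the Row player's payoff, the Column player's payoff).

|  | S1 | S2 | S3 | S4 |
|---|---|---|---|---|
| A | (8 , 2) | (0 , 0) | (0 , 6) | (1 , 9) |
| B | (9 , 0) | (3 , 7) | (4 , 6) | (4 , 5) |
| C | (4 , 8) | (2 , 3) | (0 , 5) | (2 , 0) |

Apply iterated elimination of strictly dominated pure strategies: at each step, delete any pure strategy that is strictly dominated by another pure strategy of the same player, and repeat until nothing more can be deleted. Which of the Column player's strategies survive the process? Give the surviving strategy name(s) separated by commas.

S2

The Row player's strategy A is strictly dominated by B (S1: 9>8, S2: 3>0, S3: 4>0, S4: 4>1) and is removed.
Row C is eliminated: B beats it against every remaining column (S1: 9>4, S2: 3>2, S3: 4>0, S4: 4>2).
The Column player's strategy S1 is strictly dominated by S2 (B: 7>0) and is removed.
The Column player's strategy S3 is strictly dominated by S2 (B: 7>6) and is removed.
Column S4 is eliminated: S2 beats it against every remaining row (B: 7>5).
Among the remaining strategies, none is strictly dominated by another pure strategy of the same player, so the elimination stops.
Surviving strategies — the Row player: {B}; the Column player: {S2}.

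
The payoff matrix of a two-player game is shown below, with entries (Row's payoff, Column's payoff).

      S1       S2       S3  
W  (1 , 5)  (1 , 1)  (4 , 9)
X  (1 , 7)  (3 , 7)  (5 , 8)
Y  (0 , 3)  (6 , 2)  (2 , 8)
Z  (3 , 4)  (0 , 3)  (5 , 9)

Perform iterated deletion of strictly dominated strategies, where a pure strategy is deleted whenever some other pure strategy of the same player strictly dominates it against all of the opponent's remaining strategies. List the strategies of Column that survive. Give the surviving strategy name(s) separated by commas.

Column S1 is eliminated: S3 beats it against every remaining row (W: 9>5, X: 8>7, Y: 8>3, Z: 9>4).
Row W is eliminated: X beats it against every remaining column (S2: 3>1, S3: 5>4).
For Column, S3 strictly dominates S2 on the remaining rows (X: 8>7, Y: 8>2, Z: 9>3); eliminate S2.
Row's strategy Y is strictly dominated by X (S3: 5>2) and is removed.
Among the remaining strategies, none is strictly dominated by another pure strategy of the same player, so the elimination stops.
Surviving strategies — Row: {X, Z}; Column: {S3}.

S3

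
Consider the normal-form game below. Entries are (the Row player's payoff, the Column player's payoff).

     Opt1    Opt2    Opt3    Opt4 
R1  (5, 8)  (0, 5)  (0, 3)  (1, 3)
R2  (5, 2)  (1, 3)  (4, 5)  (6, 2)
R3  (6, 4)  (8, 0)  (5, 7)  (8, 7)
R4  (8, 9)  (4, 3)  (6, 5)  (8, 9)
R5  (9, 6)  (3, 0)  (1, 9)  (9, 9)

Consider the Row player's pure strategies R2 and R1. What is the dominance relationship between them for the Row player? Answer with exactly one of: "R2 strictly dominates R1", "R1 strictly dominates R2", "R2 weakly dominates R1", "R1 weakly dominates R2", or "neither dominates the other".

R2 weakly dominates R1

Compare R2 to R1 across each choice by the Column player: Opt1: 5=5, Opt2: 1>0, Opt3: 4>0, Opt4: 6>1.
R2 is at least as good everywhere and strictly better somewhere (tied only at Opt1), so R2 weakly but not strictly dominates R1.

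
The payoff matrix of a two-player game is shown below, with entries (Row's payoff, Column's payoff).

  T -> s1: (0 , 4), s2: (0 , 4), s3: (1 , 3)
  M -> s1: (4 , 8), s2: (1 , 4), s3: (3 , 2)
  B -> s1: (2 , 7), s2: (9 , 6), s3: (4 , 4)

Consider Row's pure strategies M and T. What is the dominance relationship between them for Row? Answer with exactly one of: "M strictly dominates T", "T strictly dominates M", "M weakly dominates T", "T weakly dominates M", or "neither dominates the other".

M strictly dominates T

M's payoffs vs T's, by Column's action — s1: 4>0, s2: 1>0, s3: 3>1.
Every comparison favours M, so M strictly dominates T.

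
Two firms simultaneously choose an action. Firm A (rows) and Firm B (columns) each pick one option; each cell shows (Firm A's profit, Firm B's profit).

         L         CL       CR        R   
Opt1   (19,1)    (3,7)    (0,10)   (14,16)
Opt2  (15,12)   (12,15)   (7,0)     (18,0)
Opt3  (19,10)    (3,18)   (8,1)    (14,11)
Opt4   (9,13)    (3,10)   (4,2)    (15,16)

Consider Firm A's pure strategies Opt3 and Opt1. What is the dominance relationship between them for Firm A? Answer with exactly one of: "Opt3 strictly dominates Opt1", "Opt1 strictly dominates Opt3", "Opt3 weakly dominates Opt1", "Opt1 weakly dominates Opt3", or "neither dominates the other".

Opt3 weakly dominates Opt1

Compare Opt3 to Opt1 across each opponent action: L: 19=19, CL: 3=3, CR: 8>0, R: 14=14.
Opt3 is at least as good everywhere and strictly better somewhere (tied only at L, CL, R), so Opt3 weakly but not strictly dominates Opt1.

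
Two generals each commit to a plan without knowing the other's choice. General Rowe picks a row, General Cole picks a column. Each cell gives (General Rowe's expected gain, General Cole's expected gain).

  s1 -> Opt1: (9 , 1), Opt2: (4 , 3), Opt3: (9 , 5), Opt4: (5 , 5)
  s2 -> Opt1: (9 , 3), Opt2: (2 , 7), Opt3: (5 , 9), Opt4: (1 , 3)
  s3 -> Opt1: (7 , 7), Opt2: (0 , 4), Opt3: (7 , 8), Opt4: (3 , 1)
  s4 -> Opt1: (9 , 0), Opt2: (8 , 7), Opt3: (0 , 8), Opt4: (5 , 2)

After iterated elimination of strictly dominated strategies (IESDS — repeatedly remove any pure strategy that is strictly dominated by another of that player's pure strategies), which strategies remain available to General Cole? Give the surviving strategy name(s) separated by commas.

Opt3, Opt4

For General Rowe, s1 strictly dominates s3 on the remaining columns (Opt1: 9>7, Opt2: 4>0, Opt3: 9>7, Opt4: 5>3); eliminate s3.
General Cole's strategy Opt1 is strictly dominated by Opt2 (s1: 3>1, s2: 7>3, s4: 7>0) and is removed.
General Rowe's strategy s2 is strictly dominated by s1 (Opt2: 4>2, Opt3: 9>5, Opt4: 5>1) and is removed.
Column Opt2 is eliminated: Opt3 beats it against every remaining row (s1: 5>3, s4: 8>7).
Among the remaining strategies, none is strictly dominated by another pure strategy of the same player, so the elimination stops.
Surviving strategies — General Rowe: {s1, s4}; General Cole: {Opt3, Opt4}.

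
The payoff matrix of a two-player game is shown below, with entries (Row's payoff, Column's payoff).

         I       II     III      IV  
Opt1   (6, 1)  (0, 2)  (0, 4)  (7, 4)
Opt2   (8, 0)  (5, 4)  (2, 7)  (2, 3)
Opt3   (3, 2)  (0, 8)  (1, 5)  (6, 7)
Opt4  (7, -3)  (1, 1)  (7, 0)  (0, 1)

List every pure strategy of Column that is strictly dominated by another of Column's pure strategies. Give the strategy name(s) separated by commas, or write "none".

I is strictly dominated by II (Opt1: 2>1, Opt2: 4>0, Opt3: 8>2, Opt4: 1>-3).
II is not dominated — it holds its own against I at Opt1 (2>1); III at Opt3 (8>5); IV at Opt2 (4>3).
Nothing dominates III: I at Opt1 (4>1); II at Opt1 (4>2); IV at Opt1 (4=4).
Nothing dominates IV: I at Opt1 (4>1); II at Opt1 (4>2); III at Opt1 (4=4).

I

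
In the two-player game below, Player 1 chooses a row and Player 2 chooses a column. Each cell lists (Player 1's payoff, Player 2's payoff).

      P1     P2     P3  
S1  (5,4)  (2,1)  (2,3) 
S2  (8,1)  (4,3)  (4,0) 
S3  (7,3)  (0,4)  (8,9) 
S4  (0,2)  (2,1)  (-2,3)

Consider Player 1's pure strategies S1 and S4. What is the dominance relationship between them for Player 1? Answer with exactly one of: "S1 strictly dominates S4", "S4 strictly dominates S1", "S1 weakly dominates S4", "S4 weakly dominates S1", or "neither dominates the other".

S1 weakly dominates S4

S1's payoffs vs S4's, by Player 2's action — P1: 5>0, P2: 2=2, P3: 2>-2.
S1 is at least as good everywhere and strictly better somewhere (tied only at P2), so S1 weakly but not strictly dominates S4.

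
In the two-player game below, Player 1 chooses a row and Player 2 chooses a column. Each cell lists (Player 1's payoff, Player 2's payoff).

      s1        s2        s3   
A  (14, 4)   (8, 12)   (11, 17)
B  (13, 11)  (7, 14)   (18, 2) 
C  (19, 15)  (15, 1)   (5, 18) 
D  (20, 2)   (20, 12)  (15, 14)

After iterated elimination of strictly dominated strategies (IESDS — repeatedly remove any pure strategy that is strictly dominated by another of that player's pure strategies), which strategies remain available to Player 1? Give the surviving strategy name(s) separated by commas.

Player 1's strategy A is strictly dominated by D (s1: 20>14, s2: 20>8, s3: 15>11) and is removed.
For Player 1, D strictly dominates C on the remaining columns (s1: 20>19, s2: 20>15, s3: 15>5); eliminate C.
For Player 2, s2 strictly dominates s1 on the remaining rows (B: 14>11, D: 12>2); eliminate s1.
Among the remaining strategies, none is strictly dominated by another pure strategy of the same player, so the elimination stops.
Surviving strategies — Player 1: {B, D}; Player 2: {s2, s3}.

B, D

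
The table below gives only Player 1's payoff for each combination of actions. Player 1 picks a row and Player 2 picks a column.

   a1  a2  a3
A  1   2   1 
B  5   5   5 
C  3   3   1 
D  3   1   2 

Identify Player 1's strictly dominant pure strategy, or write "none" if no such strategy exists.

B

B vs A: a1: 5>1, a2: 5>2, a3: 5>1.
B vs C: a1: 5>3, a2: 5>3, a3: 5>1.
B vs D: a1: 5>3, a2: 5>1, a3: 5>2.
B strictly beats every other strategy against every opponent action, so it is strictly dominant.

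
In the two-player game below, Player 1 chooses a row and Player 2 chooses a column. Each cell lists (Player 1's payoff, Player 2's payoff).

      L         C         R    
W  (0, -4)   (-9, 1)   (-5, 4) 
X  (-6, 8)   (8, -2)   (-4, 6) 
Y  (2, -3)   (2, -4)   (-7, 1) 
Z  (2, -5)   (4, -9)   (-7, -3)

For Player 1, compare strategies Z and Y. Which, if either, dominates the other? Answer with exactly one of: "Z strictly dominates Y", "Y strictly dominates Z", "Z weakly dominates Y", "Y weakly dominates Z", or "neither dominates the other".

Z's payoffs vs Y's, by Player 2's action — L: 2=2, C: 4>2, R: -7=-7.
Z is at least as good everywhere and strictly better somewhere (tied only at L, R), so Z weakly but not strictly dominates Y.

Z weakly dominates Y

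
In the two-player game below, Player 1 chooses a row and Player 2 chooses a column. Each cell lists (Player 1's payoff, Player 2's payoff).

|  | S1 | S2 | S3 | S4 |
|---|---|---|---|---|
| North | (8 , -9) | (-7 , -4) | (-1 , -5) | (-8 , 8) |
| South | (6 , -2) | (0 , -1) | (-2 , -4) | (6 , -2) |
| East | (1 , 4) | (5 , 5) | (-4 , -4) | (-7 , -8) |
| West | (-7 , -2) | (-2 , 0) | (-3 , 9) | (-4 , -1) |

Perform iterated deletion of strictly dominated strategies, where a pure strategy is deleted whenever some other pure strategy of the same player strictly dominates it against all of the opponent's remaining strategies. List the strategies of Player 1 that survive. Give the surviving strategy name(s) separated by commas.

East

For Player 1, South strictly dominates West on the remaining columns (S1: 6>-7, S2: 0>-2, S3: -2>-3, S4: 6>-4); eliminate West.
For Player 2, S2 strictly dominates S1 on the remaining rows (North: -4>-9, South: -1>-2, East: 5>4); eliminate S1.
Player 2's strategy S3 is strictly dominated by S2 (North: -4>-5, South: -1>-4, East: 5>-4) and is removed.
For Player 1, South strictly dominates North on the remaining columns (S2: 0>-7, S4: 6>-8); eliminate North.
Player 2's strategy S4 is strictly dominated by S2 (South: -1>-2, East: 5>-8) and is removed.
Row South is eliminated: East beats it against every remaining column (S2: 5>0).
Among the remaining strategies, none is strictly dominated by another pure strategy of the same player, so the elimination stops.
Surviving strategies — Player 1: {East}; Player 2: {S2}.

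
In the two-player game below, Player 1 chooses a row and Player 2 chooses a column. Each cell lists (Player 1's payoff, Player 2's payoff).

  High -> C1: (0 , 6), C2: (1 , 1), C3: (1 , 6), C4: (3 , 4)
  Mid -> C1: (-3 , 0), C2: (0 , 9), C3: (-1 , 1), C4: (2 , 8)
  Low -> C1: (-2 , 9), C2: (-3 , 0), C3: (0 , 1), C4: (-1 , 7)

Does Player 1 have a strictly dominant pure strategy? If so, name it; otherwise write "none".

High

High vs Mid: C1: 0>-3, C2: 1>0, C3: 1>-1, C4: 3>2.
High vs Low: C1: 0>-2, C2: 1>-3, C3: 1>0, C4: 3>-1.
High strictly beats every other strategy against every opponent action, so it is strictly dominant.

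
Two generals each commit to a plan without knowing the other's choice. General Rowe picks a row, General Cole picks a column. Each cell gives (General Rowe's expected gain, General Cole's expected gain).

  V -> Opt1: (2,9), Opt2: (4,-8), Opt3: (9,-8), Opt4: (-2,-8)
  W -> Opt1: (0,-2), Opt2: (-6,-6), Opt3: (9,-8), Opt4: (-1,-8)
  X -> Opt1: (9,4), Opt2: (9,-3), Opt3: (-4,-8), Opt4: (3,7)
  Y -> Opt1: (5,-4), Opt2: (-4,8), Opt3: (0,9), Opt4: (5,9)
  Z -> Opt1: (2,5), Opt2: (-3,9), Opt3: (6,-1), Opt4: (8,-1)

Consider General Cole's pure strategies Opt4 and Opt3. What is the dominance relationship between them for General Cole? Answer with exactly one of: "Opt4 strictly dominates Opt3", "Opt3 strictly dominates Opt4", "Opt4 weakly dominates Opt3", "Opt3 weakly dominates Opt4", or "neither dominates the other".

Opt4 weakly dominates Opt3

Opt4's payoffs vs Opt3's, by General Rowe's action — V: -8=-8, W: -8=-8, X: 7>-8, Y: 9=9, Z: -1=-1.
Opt4 is at least as good everywhere and strictly better somewhere (tied only at V, W, Y, Z), so Opt4 weakly but not strictly dominates Opt3.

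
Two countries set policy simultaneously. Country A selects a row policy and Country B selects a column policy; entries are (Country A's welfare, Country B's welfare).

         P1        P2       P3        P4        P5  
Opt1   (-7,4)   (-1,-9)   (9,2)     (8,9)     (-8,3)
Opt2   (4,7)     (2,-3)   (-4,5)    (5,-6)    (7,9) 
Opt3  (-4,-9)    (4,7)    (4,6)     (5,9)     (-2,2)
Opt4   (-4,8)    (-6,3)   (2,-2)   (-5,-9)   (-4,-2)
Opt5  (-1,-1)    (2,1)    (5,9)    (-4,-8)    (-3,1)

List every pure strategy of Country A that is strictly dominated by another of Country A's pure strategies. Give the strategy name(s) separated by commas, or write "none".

Opt4

Opt1 is not dominated — it holds its own against Opt2 at P3 (9>-4); Opt3 at P3 (9>4); Opt4 at P2 (-1>-6); Opt5 at P3 (9>5).
Opt2 is not dominated — it holds its own against Opt1 at P1 (4>-7); Opt3 at P1 (4>-4); Opt4 at P1 (4>-4); Opt5 at P1 (4>-1).
Nothing dominates Opt3: Opt1 at P1 (-4>-7); Opt2 at P2 (4>2); Opt4 at P1 (-4=-4); Opt5 at P2 (4>2).
Opt4 is strictly dominated by Opt5 (P1: -1>-4, P2: 2>-6, P3: 5>2, P4: -4>-5, P5: -3>-4).
Opt5 is not dominated — it holds its own against Opt1 at P1 (-1>-7); Opt2 at P2 (2=2); Opt3 at P1 (-1>-4); Opt4 at P1 (-1>-4).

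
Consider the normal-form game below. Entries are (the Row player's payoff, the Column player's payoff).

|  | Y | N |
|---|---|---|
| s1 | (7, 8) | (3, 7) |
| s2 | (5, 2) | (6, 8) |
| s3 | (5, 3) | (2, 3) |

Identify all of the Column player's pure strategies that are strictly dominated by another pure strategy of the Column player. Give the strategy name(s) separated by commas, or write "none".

none

Y: no other strategy beats it everywhere (N at s1 (8>7)).
N is not dominated — it holds its own against Y at s2 (8>2).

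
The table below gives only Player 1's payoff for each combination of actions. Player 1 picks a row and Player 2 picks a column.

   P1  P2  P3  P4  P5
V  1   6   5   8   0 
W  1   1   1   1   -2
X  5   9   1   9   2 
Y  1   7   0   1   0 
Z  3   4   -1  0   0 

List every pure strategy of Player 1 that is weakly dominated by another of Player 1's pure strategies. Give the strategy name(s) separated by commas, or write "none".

W, Y, Z

Nothing dominates V: W at P2 (6>1); X at P3 (5>1); Y at P3 (5>0); Z at P2 (6>4).
V weakly dominates W — P1: 1=1, P2: 6>1, P3: 5>1, P4: 8>1, P5: 0>-2.
X is not dominated — it holds its own against V at P1 (5>1); W at P1 (5>1); Y at P1 (5>1); Z at P1 (5>3).
X weakly dominates Y — P1: 5>1, P2: 9>7, P3: 1>0, P4: 9>1, P5: 2>0.
X weakly dominates Z — P1: 5>3, P2: 9>4, P3: 1>-1, P4: 9>0, P5: 2>0.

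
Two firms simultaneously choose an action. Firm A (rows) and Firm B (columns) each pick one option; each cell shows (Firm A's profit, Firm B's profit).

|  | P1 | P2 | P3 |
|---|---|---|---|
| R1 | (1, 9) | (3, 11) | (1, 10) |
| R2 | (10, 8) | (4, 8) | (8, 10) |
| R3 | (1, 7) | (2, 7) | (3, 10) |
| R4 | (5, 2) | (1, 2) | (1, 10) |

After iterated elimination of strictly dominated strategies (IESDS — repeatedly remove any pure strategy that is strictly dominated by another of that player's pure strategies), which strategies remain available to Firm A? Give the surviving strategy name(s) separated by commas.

Firm A's strategy R1 is strictly dominated by R2 (P1: 10>1, P2: 4>3, P3: 8>1) and is removed.
Firm A's strategy R3 is strictly dominated by R2 (P1: 10>1, P2: 4>2, P3: 8>3) and is removed.
Firm A's strategy R4 is strictly dominated by R2 (P1: 10>5, P2: 4>1, P3: 8>1) and is removed.
For Firm B, P3 strictly dominates P1 on the remaining rows (R2: 10>8); eliminate P1.
For Firm B, P3 strictly dominates P2 on the remaining rows (R2: 10>8); eliminate P2.
Among the remaining strategies, none is strictly dominated by another pure strategy of the same player, so the elimination stops.
Surviving strategies — Firm A: {R2}; Firm B: {P3}.

R2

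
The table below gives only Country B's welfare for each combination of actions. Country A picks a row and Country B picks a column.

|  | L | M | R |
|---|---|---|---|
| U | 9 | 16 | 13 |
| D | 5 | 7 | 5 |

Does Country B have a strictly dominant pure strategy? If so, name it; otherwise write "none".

M vs L: U: 16>9, D: 7>5.
M vs R: U: 16>13, D: 7>5.
M strictly beats every other strategy against every opponent action, so it is strictly dominant.

M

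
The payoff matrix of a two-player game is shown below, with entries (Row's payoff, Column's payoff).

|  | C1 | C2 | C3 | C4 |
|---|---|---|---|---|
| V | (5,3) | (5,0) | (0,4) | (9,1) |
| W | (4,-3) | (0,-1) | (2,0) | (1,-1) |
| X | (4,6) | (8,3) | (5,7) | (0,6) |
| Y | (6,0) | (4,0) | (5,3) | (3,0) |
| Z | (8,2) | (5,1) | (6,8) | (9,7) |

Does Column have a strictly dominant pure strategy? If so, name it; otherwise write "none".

C3 vs C1: V: 4>3, W: 0>-3, X: 7>6, Y: 3>0, Z: 8>2.
C3 vs C2: V: 4>0, W: 0>-1, X: 7>3, Y: 3>0, Z: 8>1.
C3 vs C4: V: 4>1, W: 0>-1, X: 7>6, Y: 3>0, Z: 8>7.
C3 strictly beats every other strategy against every opponent action, so it is strictly dominant.

C3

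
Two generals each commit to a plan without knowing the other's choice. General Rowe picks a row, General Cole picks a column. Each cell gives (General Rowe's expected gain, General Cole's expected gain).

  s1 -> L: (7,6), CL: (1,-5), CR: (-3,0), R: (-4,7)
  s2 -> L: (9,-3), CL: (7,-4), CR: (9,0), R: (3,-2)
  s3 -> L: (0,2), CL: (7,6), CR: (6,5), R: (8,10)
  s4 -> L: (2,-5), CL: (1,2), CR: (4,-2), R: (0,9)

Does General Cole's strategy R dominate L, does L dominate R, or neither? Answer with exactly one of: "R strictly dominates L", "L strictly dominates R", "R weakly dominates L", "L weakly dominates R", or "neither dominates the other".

R strictly dominates L

Compare R to L across each opponent action: s1: 7>6, s2: -2>-3, s3: 10>2, s4: 9>-5.
R gives a strictly higher payoff against each opponent action, so R strictly dominates L.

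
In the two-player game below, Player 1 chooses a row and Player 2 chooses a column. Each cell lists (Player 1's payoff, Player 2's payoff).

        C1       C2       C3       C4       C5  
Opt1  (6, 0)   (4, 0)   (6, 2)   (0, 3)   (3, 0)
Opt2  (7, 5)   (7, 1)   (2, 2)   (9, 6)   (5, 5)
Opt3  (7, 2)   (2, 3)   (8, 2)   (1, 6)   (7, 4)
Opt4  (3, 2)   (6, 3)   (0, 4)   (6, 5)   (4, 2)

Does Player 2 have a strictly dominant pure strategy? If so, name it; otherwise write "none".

C4 vs C1: Opt1: 3>0, Opt2: 6>5, Opt3: 6>2, Opt4: 5>2.
C4 vs C2: Opt1: 3>0, Opt2: 6>1, Opt3: 6>3, Opt4: 5>3.
C4 vs C3: Opt1: 3>2, Opt2: 6>2, Opt3: 6>2, Opt4: 5>4.
C4 vs C5: Opt1: 3>0, Opt2: 6>5, Opt3: 6>4, Opt4: 5>2.
C4 strictly beats every other strategy against every opponent action, so it is strictly dominant.

C4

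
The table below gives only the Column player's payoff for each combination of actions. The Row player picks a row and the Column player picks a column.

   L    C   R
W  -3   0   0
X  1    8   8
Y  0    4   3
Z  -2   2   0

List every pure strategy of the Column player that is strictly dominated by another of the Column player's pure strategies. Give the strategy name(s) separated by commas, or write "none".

L is strictly dominated by C (W: 0>-3, X: 8>1, Y: 4>0, Z: 2>-2).
Nothing dominates C: L at W (0>-3); R at W (0=0).
Nothing dominates R: L at W (0>-3); C at W (0=0).

L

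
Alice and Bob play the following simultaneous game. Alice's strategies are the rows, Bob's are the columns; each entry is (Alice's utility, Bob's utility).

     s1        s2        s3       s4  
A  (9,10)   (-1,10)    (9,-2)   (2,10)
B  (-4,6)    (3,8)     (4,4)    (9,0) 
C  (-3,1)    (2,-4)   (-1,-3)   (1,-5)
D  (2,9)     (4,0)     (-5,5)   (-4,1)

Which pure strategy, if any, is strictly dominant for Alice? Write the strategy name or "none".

A fails to dominate B at s2 (-1<3).
B fails to dominate A at s1 (-4<9).
C fails to dominate A at s1 (-3<9).
D fails to dominate A at s1 (2<9).
No single strategy dominates all the others.

none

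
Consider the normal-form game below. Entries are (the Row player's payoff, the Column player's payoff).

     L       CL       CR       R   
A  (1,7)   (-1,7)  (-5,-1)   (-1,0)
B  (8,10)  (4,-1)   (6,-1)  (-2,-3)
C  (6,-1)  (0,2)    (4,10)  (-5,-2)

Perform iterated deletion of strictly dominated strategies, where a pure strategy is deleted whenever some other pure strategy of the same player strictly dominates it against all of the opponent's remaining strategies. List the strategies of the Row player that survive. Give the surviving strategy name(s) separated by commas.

The Row player's strategy C is strictly dominated by B (L: 8>6, CL: 4>0, CR: 6>4, R: -2>-5) and is removed.
The Column player's strategy CR is strictly dominated by L (A: 7>-1, B: 10>-1) and is removed.
For the Column player, L strictly dominates R on the remaining rows (A: 7>0, B: 10>-3); eliminate R.
Row A is eliminated: B beats it against every remaining column (L: 8>1, CL: 4>-1).
Column CL is eliminated: L beats it against every remaining row (B: 10>-1).
Among the remaining strategies, none is strictly dominated by another pure strategy of the same player, so the elimination stops.
Surviving strategies — the Row player: {B}; the Column player: {L}.

B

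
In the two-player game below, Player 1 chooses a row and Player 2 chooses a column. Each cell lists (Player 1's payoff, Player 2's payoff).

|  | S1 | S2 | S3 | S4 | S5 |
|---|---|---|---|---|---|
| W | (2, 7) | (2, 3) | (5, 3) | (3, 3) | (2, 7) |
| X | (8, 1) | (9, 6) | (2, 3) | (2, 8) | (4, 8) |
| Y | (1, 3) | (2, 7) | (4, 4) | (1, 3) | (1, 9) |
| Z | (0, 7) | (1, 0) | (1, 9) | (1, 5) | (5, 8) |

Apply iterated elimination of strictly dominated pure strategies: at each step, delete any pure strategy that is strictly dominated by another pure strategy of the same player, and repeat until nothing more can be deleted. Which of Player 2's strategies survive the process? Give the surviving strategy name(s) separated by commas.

Player 2's strategy S2 is strictly dominated by S5 (W: 7>3, X: 8>6, Y: 9>7, Z: 8>0) and is removed.
For Player 1, W strictly dominates Y on the remaining columns (S1: 2>1, S3: 5>4, S4: 3>1, S5: 2>1); eliminate Y.
Among the remaining strategies, none is strictly dominated by another pure strategy of the same player, so the elimination stops.
Surviving strategies — Player 1: {W, X, Z}; Player 2: {S1, S3, S4, S5}.

S1, S3, S4, S5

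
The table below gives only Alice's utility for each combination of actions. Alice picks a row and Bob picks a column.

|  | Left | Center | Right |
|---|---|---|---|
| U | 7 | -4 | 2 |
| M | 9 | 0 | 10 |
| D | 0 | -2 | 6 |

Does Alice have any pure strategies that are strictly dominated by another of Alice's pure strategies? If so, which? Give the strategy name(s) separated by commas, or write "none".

U: dominated, since M does at least as well everywhere (Left: 9>7, Center: 0>-4, Right: 10>2).
M: no other strategy beats it everywhere (U at Left (9>7); D at Left (9>0)).
M strictly dominates D — Left: 9>0, Center: 0>-2, Right: 10>6.

U, D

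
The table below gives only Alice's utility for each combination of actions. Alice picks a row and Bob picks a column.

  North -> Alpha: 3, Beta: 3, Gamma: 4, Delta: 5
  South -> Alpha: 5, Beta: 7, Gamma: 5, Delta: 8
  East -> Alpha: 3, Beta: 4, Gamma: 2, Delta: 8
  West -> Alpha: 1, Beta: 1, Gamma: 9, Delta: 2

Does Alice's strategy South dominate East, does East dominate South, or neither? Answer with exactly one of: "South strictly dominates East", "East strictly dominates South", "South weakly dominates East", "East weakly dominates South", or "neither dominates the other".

South's payoffs vs East's, by Bob's action — Alpha: 5>3, Beta: 7>4, Gamma: 5>2, Delta: 8=8.
South is at least as good everywhere and strictly better somewhere (tied only at Delta), so South weakly but not strictly dominates East.

South weakly dominates East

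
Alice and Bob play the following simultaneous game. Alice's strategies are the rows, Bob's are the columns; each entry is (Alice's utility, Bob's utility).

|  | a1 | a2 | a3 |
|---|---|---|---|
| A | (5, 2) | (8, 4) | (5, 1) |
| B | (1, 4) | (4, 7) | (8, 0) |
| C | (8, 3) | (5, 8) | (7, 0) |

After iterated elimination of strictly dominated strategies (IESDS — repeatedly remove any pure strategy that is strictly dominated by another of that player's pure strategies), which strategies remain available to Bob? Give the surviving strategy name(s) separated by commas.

For Bob, a2 strictly dominates a1 on the remaining rows (A: 4>2, B: 7>4, C: 8>3); eliminate a1.
Column a3 is eliminated: a2 beats it against every remaining row (A: 4>1, B: 7>0, C: 8>0).
Alice's strategy B is strictly dominated by A (a2: 8>4) and is removed.
Row C is eliminated: A beats it against every remaining column (a2: 8>5).
Among the remaining strategies, none is strictly dominated by another pure strategy of the same player, so the elimination stops.
Surviving strategies — Alice: {A}; Bob: {a2}.

a2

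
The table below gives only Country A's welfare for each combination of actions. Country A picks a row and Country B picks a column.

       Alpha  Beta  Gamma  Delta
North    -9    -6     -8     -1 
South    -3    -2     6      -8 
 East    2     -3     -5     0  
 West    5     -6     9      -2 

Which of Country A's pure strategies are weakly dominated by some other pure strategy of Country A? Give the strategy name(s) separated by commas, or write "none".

North

North is weakly dominated by East (Alpha: 2>-9, Beta: -3>-6, Gamma: -5>-8, Delta: 0>-1).
Nothing dominates South: North at Alpha (-3>-9); East at Beta (-2>-3); West at Beta (-2>-6).
Nothing dominates East: North at Alpha (2>-9); South at Alpha (2>-3); West at Beta (-3>-6).
Nothing dominates West: North at Alpha (5>-9); South at Alpha (5>-3); East at Alpha (5>2).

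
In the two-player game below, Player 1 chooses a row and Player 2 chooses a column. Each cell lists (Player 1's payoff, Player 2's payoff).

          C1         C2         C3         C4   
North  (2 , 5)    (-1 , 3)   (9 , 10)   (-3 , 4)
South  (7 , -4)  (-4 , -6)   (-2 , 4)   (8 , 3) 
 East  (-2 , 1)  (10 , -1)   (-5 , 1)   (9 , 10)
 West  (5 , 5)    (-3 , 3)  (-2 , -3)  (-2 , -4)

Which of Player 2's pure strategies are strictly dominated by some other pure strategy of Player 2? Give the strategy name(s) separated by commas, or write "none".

C1: no other strategy beats it everywhere (C2 at North (5>3); C3 at East (1=1); C4 at North (5>4)).
C2: dominated, since C1 does at least as well everywhere (North: 5>3, South: -4>-6, East: 1>-1, West: 5>3).
C3 is not dominated — it holds its own against C1 at North (10>5); C2 at North (10>3); C4 at North (10>4).
C4: no other strategy beats it everywhere (C1 at South (3>-4); C2 at North (4>3); C3 at East (10>1)).

C2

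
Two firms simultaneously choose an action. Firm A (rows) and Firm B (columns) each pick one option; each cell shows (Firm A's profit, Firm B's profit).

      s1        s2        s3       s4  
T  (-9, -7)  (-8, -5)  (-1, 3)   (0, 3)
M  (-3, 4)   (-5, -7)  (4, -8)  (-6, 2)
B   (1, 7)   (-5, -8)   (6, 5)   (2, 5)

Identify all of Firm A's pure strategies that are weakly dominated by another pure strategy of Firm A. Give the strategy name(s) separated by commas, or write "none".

T, M

B weakly dominates T — s1: 1>-9, s2: -5>-8, s3: 6>-1, s4: 2>0.
B weakly dominates M — s1: 1>-3, s2: -5=-5, s3: 6>4, s4: 2>-6.
Nothing dominates B: T at s1 (1>-9); M at s1 (1>-3).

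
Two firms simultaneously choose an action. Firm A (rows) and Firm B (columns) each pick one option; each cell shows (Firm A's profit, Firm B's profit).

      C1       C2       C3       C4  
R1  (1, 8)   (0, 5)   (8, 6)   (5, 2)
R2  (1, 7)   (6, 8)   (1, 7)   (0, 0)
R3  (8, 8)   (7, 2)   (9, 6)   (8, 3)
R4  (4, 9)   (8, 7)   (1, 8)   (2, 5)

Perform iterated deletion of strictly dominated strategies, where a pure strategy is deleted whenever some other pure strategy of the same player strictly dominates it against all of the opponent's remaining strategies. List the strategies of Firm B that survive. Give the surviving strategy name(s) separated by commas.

C1

Row R1 is eliminated: R3 beats it against every remaining column (C1: 8>1, C2: 7>0, C3: 9>8, C4: 8>5).
Firm A's strategy R2 is strictly dominated by R3 (C1: 8>1, C2: 7>6, C3: 9>1, C4: 8>0) and is removed.
Firm B's strategy C2 is strictly dominated by C1 (R3: 8>2, R4: 9>7) and is removed.
Row R4 is eliminated: R3 beats it against every remaining column (C1: 8>4, C3: 9>1, C4: 8>2).
Column C3 is eliminated: C1 beats it against every remaining row (R3: 8>6).
Column C4 is eliminated: C1 beats it against every remaining row (R3: 8>3).
Among the remaining strategies, none is strictly dominated by another pure strategy of the same player, so the elimination stops.
Surviving strategies — Firm A: {R3}; Firm B: {C1}.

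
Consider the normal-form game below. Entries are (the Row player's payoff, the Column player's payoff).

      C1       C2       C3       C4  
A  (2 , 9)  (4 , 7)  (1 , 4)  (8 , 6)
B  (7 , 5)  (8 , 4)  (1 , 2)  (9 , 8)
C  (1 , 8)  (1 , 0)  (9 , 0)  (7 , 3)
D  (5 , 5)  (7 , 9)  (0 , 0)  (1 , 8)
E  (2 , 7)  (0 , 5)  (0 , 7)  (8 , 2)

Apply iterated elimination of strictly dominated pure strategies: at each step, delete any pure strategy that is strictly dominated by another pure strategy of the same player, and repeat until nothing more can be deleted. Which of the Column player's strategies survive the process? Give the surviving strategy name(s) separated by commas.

The Row player's strategy D is strictly dominated by B (C1: 7>5, C2: 8>7, C3: 1>0, C4: 9>1) and is removed.
Row E is eliminated: B beats it against every remaining column (C1: 7>2, C2: 8>0, C3: 1>0, C4: 9>8).
The Column player's strategy C2 is strictly dominated by C1 (A: 9>7, B: 5>4, C: 8>0) and is removed.
The Column player's strategy C3 is strictly dominated by C1 (A: 9>4, B: 5>2, C: 8>0) and is removed.
Row A is eliminated: B beats it against every remaining column (C1: 7>2, C4: 9>8).
For the Row player, B strictly dominates C on the remaining columns (C1: 7>1, C4: 9>7); eliminate C.
The Column player's strategy C1 is strictly dominated by C4 (B: 8>5) and is removed.
Among the remaining strategies, none is strictly dominated by another pure strategy of the same player, so the elimination stops.
Surviving strategies — the Row player: {B}; the Column player: {C4}.

C4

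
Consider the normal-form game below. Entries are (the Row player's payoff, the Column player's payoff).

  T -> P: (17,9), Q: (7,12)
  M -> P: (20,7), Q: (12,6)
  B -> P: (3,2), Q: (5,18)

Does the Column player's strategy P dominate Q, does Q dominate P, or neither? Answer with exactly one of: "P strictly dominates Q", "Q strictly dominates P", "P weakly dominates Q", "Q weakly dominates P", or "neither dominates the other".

Compare P to Q across every action of the Row player: T: 9<12, M: 7>6, B: 2<18.
P does better at M but worse at T, B; neither strategy dominates the other.

neither dominates the other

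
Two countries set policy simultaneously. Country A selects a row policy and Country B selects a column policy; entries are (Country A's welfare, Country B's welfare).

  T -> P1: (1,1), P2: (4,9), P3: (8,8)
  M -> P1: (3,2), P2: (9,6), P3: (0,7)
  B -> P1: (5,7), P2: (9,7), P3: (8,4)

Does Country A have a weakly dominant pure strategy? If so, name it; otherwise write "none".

B vs T: P1: 5>1, P2: 9>4, P3: 8=8.
B vs M: P1: 5>3, P2: 9=9, P3: 8>0.
B is at least as good as every other strategy against every opponent action, so it is weakly dominant.

B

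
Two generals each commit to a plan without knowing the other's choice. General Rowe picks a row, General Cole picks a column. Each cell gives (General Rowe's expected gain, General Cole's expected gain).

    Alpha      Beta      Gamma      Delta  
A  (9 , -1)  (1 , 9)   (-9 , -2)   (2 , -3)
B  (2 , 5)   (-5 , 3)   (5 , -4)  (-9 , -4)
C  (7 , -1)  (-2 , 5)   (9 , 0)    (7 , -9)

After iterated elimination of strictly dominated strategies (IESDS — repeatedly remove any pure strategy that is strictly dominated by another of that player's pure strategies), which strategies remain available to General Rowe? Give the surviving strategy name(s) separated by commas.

Row B is eliminated: C beats it against every remaining column (Alpha: 7>2, Beta: -2>-5, Gamma: 9>5, Delta: 7>-9).
Column Alpha is eliminated: Beta beats it against every remaining row (A: 9>-1, C: 5>-1).
For General Cole, Beta strictly dominates Gamma on the remaining rows (A: 9>-2, C: 5>0); eliminate Gamma.
For General Cole, Beta strictly dominates Delta on the remaining rows (A: 9>-3, C: 5>-9); eliminate Delta.
Row C is eliminated: A beats it against every remaining column (Beta: 1>-2).
Among the remaining strategies, none is strictly dominated by another pure strategy of the same player, so the elimination stops.
Surviving strategies — General Rowe: {A}; General Cole: {Beta}.

A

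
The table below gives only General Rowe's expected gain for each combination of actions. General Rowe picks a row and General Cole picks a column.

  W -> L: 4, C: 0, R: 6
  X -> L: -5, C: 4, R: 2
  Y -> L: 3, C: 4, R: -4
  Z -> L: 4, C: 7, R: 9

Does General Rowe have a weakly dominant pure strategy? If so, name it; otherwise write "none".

Z vs W: L: 4=4, C: 7>0, R: 9>6.
Z vs X: L: 4>-5, C: 7>4, R: 9>2.
Z vs Y: L: 4>3, C: 7>4, R: 9>-4.
Z is at least as good as every other strategy against every opponent action, so it is weakly dominant.

Z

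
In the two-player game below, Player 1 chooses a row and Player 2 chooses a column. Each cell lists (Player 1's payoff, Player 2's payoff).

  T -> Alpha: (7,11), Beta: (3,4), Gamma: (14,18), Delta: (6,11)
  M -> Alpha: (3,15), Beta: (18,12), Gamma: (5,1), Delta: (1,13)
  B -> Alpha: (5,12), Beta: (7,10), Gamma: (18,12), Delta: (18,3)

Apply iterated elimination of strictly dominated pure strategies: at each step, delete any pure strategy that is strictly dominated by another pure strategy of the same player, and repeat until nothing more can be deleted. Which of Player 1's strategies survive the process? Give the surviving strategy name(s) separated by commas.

For Player 2, Alpha strictly dominates Beta on the remaining rows (T: 11>4, M: 15>12, B: 12>10); eliminate Beta.
For Player 1, T strictly dominates M on the remaining columns (Alpha: 7>3, Gamma: 14>5, Delta: 6>1); eliminate M.
Player 2's strategy Delta is strictly dominated by Gamma (T: 18>11, B: 12>3) and is removed.
Among the remaining strategies, none is strictly dominated by another pure strategy of the same player, so the elimination stops.
Surviving strategies — Player 1: {T, B}; Player 2: {Alpha, Gamma}.

T, B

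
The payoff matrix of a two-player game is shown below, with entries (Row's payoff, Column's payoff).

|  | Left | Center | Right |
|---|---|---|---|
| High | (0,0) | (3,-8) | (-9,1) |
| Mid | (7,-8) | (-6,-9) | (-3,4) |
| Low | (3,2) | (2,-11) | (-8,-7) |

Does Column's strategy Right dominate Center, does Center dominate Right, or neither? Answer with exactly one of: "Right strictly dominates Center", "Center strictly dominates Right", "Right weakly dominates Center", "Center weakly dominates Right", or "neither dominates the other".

Compare Right to Center across every action of Row: High: 1>-8, Mid: 4>-9, Low: -7>-11.
Every comparison favours Right, so Right strictly dominates Center.

Right strictly dominates Center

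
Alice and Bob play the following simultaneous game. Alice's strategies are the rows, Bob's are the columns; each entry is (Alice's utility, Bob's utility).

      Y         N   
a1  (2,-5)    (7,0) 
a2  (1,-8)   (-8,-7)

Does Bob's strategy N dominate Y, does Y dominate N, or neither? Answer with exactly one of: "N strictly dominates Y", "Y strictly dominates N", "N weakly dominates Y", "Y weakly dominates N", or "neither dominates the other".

Compare N to Y across each opponent action: a1: 0>-5, a2: -7>-8.
N gives a strictly higher payoff against each opponent action, so N strictly dominates Y.

N strictly dominates Y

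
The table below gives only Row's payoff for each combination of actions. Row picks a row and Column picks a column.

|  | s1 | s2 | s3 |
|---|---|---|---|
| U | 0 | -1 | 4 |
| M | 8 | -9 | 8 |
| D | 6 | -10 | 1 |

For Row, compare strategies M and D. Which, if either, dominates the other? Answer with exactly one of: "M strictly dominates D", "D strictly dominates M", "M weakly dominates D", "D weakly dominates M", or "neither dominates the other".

M strictly dominates D

Compare M to D across each choice by Column: s1: 8>6, s2: -9>-10, s3: 8>1.
Every comparison favours M, so M strictly dominates D.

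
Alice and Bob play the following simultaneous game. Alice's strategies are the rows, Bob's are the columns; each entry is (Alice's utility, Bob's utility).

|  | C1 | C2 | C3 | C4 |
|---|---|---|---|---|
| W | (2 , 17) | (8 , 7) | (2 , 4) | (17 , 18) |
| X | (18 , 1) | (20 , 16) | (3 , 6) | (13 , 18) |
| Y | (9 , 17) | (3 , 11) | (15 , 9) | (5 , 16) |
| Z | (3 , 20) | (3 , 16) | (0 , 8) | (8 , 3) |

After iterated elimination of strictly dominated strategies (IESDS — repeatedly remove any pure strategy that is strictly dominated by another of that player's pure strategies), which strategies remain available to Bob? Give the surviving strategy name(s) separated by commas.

C4

Row Z is eliminated: X beats it against every remaining column (C1: 18>3, C2: 20>3, C3: 3>0, C4: 13>8).
Bob's strategy C2 is strictly dominated by C4 (W: 18>7, X: 18>16, Y: 16>11) and is removed.
Column C3 is eliminated: C4 beats it against every remaining row (W: 18>4, X: 18>6, Y: 16>9).
Row Y is eliminated: X beats it against every remaining column (C1: 18>9, C4: 13>5).
Bob's strategy C1 is strictly dominated by C4 (W: 18>17, X: 18>1) and is removed.
For Alice, W strictly dominates X on the remaining columns (C4: 17>13); eliminate X.
Among the remaining strategies, none is strictly dominated by another pure strategy of the same player, so the elimination stops.
Surviving strategies — Alice: {W}; Bob: {C4}.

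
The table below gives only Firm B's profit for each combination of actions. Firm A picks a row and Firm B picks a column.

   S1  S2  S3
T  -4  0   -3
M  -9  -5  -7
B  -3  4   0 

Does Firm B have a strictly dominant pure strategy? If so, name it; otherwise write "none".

S2

S2 vs S1: T: 0>-4, M: -5>-9, B: 4>-3.
S2 vs S3: T: 0>-3, M: -5>-7, B: 4>0.
S2 strictly beats every other strategy against every opponent action, so it is strictly dominant.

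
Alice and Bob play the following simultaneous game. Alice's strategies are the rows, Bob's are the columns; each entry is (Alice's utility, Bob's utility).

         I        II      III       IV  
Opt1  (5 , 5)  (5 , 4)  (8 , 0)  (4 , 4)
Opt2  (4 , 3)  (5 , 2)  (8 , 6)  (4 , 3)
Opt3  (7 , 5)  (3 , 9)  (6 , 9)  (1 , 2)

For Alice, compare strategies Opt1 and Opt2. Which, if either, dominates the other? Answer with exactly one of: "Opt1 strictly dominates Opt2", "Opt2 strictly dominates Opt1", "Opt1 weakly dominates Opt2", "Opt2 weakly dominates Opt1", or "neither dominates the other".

Opt1's payoffs vs Opt2's, by Bob's action — I: 5>4, II: 5=5, III: 8=8, IV: 4=4.
Opt1 is at least as good everywhere and strictly better somewhere (tied only at II, III, IV), so Opt1 weakly but not strictly dominates Opt2.

Opt1 weakly dominates Opt2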